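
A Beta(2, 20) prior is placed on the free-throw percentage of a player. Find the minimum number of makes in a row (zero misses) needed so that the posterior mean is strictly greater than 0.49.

k = 18

After k makes and 0 misses the posterior is Beta(2+k, 20), with mean (2+k)/(2+20+k).
Set (2+k)/(22+k) > 0.49 and solve: k > (0.49·22 − 2)/(1 − 0.49) = 17.216.
The smallest integer exceeding 17.216 is 18, and checking k=18: (20)/(40) = 0.5000 > 0.49.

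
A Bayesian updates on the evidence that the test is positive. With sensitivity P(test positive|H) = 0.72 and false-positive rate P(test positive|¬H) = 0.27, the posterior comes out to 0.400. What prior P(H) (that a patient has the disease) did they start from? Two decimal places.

P(H) = 0.20

In odds form, posterior odds = prior odds × likelihood ratio, so prior odds = posterior odds ÷ LR.
Posterior odds = 0.400/(1−0.400) = 0.6667. LR = 0.72/0.27 = 2.6667.
Prior odds = 0.6667/2.6667 = 0.2500, so P(H) = 0.2500/(1+0.2500) ≈ 0.20.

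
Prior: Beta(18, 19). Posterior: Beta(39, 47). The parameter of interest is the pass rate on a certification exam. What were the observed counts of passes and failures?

21 passes and 28 failures

Beta is conjugate to the binomial likelihood: posterior = Beta(a+s, b+f).
Match parameters: s=39−18=21, f=47−19=28.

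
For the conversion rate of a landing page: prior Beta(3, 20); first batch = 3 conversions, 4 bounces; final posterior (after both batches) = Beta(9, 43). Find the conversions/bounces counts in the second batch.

3 conversions and 19 bounces

Sequential conjugate updates are equivalent to a single update on the pooled data, so total successes = posterior α − prior α and total failures = posterior β − prior β.
Total across both batches: 9−3=6 conversions, 43−20=23 bounces.
Subtract the first batch: 6−3=3 conversions and 23−4=19 bounces.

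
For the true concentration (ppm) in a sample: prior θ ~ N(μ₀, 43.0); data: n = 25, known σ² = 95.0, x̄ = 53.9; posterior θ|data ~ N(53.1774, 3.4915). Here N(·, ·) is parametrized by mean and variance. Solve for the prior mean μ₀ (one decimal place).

The posterior mean is a precision-weighted average: μ_n = (τ₀μ₀ + τ_data·x̄)/(τ₀+τ_data), with τ₀=1/σ₀² and τ_data=n/σ².
Here τ₀ = 1/43.0 = 0.023256 and τ_data = 25/95.0 = 0.263158, so τ_n = 0.286414.
Rearranging for μ₀: μ₀ = (μ_n·τ_n − τ_data·x̄)/τ₀ = (53.1774·0.286414 − 0.263158·53.9) / 0.023256 = 1.046536/0.023256 ≈ 45.0.

μ₀ = 45.0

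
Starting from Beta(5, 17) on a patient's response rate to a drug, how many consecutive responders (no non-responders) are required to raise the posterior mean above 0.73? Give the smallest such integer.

After k responders and 0 non-responders the posterior is Beta(5+k, 17), with mean (5+k)/(5+17+k).
Set (5+k)/(22+k) > 0.73 and solve: k > (0.73·22 − 5)/(1 − 0.73) = 40.963.
The smallest integer exceeding 40.963 is 41, and checking k=41: (46)/(63) = 0.7302 > 0.73.

k = 41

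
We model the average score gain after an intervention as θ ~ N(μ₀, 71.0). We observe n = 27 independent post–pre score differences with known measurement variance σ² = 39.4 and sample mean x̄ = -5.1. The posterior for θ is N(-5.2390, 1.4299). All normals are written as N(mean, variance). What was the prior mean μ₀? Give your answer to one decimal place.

μ₀ = -12.0

The posterior mean is a precision-weighted average: μ_n = (τ₀μ₀ + τ_data·x̄)/(τ₀+τ_data), with τ₀=1/σ₀² and τ_data=n/σ².
Here τ₀ = 1/71.0 = 0.014085 and τ_data = 27/39.4 = 0.685279, so τ_n = 0.699364.
Rearranging for μ₀: μ₀ = (μ_n·τ_n − τ_data·x̄)/τ₀ = (-5.2390·0.699364 − 0.685279·-5.1) / 0.014085 = -0.169045/0.014085 ≈ -12.0.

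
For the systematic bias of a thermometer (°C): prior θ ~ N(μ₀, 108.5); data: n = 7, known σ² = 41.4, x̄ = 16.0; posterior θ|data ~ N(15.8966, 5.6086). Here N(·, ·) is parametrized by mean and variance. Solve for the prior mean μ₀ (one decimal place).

μ₀ = 14.0

The posterior mean is a precision-weighted average: μ_n = (τ₀μ₀ + τ_data·x̄)/(τ₀+τ_data), with τ₀=1/σ₀² and τ_data=n/σ².
Here τ₀ = 1/108.5 = 0.009217 and τ_data = 7/41.4 = 0.169082, so τ_n = 0.178299.
Rearranging for μ₀: μ₀ = (μ_n·τ_n − τ_data·x̄)/τ₀ = (15.8966·0.178299 − 0.169082·16.0) / 0.009217 = 0.129036/0.009217 ≈ 14.0.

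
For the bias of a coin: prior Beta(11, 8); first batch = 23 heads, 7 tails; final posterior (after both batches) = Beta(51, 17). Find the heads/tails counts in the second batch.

17 heads and 2 tails

Sequential conjugate updates are equivalent to a single update on the pooled data, so total successes = posterior α − prior α and total failures = posterior β − prior β.
Total across both batches: 51−11=40 heads, 17−8=9 tails.
Subtract the first batch: 40−23=17 heads and 9−7=2 tails.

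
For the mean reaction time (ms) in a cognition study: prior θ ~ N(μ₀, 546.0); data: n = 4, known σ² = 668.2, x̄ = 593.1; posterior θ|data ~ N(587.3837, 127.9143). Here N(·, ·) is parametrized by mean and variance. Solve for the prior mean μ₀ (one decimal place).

With known observation variance, the Normal–Normal posterior has precision τ_n = τ₀ + n/σ² and mean μ_n = (τ₀μ₀ + (n/σ²)x̄)/τ_n.
Here τ₀ = 1/546.0 = 0.001832 and τ_data = 4/668.2 = 0.005986, so τ_n = 0.007818.
Rearranging for μ₀: μ₀ = (μ_n·τ_n − τ_data·x̄)/τ₀ = (587.3837·0.007818 − 0.005986·593.1) / 0.001832 = 1.041869/0.001832 ≈ 568.7.

μ₀ = 568.7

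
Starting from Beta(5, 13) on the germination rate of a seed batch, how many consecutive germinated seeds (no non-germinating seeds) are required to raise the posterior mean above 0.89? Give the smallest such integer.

k = 101

After k germinated seeds and 0 non-germinating seeds the posterior is Beta(5+k, 13), with mean (5+k)/(5+13+k).
Set (5+k)/(18+k) > 0.89 and solve: k > (0.89·18 − 5)/(1 − 0.89) = 100.182.
The smallest integer exceeding 100.182 is 101, and checking k=101: (106)/(119) = 0.8908 > 0.89.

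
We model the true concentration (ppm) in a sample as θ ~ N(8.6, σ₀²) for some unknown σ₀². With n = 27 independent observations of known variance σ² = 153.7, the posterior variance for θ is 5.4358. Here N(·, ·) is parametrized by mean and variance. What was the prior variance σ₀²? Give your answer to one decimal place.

For the Normal–Normal model with known σ², precisions add: τ_n = τ₀ + n/σ².
So 1/σ₀² = 1/5.4358 − 27/153.7 = 0.183966 − 0.175667 = 0.008299.
Hence σ₀² = 1/0.008299 ≈ 120.5.

σ₀² = 120.5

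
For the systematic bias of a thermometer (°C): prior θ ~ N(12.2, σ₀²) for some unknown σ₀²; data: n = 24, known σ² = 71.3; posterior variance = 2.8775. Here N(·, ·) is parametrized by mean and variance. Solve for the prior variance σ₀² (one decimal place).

Posterior precision equals prior precision plus data precision: 1/σ_n² = 1/σ₀² + n/σ².
So 1/σ₀² = 1/2.8775 − 24/71.3 = 0.347524 − 0.336606 = 0.010918.
Hence σ₀² = 1/0.010918 ≈ 91.6.

σ₀² = 91.6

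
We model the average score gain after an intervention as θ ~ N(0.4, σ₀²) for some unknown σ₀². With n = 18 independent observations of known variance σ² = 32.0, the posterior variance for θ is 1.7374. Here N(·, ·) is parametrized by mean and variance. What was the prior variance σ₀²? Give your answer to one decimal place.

Posterior precision equals prior precision plus data precision: 1/σ_n² = 1/σ₀² + n/σ².
So 1/σ₀² = 1/1.7374 − 18/32.0 = 0.575573 − 0.562500 = 0.013073.
Hence σ₀² = 1/0.013073 ≈ 76.5.

σ₀² = 76.5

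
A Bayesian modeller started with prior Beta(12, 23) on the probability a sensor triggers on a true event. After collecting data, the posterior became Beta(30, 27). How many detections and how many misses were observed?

Under Beta–binomial conjugacy the posterior parameters are (α+s, β+f).
Match parameters: s=30−12=18, f=27−23=4.

18 detections and 4 misses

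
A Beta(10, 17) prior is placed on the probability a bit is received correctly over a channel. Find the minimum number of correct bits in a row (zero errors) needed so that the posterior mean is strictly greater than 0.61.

k = 17

After k correct bits and 0 errors the posterior is Beta(10+k, 17), with mean (10+k)/(10+17+k).
Set (10+k)/(27+k) > 0.61 and solve: k > (0.61·27 − 10)/(1 − 0.61) = 16.590.
The smallest integer exceeding 16.590 is 17.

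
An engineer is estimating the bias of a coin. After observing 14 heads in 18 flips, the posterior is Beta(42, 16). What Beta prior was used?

Beta(28, 12)

Under Beta–binomial conjugacy the posterior parameters are (α+s, β+f).
Subtract the data counts: 42−14=28, 16−4=12.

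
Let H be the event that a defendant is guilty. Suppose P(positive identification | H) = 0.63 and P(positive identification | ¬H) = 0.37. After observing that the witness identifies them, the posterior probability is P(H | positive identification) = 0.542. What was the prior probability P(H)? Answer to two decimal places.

P(H) = 0.41

In odds form, posterior odds = prior odds × likelihood ratio, so prior odds = posterior odds ÷ LR.
Posterior odds = 0.542/(1−0.542) = 1.1834. LR = 0.63/0.37 = 1.7027.
Prior odds = 1.1834/1.7027 = 0.6950, so P(H) = 0.6950/(1+0.6950) ≈ 0.41.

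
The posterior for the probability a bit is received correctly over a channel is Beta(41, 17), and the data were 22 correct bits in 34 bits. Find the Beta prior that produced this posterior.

Under Beta–binomial conjugacy the posterior parameters are (a+s, b+f).
Subtract the data counts: 41−22=19, 17−12=5.

Beta(19, 5)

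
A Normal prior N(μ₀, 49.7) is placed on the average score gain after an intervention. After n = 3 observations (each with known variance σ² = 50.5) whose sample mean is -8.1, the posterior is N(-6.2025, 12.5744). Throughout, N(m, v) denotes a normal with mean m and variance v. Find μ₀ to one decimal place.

μ₀ = -0.6

The posterior mean is a precision-weighted average: μ_n = (τ₀μ₀ + τ_data·x̄)/(τ₀+τ_data), with τ₀=1/σ₀² and τ_data=n/σ².
Here τ₀ = 1/49.7 = 0.020121 and τ_data = 3/50.5 = 0.059406, so τ_n = 0.079527.
Rearranging for μ₀: μ₀ = (μ_n·τ_n − τ_data·x̄)/τ₀ = (-6.2025·0.079527 − 0.059406·-8.1) / 0.020121 = -0.012078/0.020121 ≈ -0.6.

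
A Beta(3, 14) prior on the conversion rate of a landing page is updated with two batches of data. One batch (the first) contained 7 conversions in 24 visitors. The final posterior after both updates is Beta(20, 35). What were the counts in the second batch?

Because Beta–binomial updating is additive in the counts, the combined data contributed (α_post−α_prior, β_post−β_prior) successes and failures.
Total across both batches: 20−3=17 conversions, 35−14=21 bounces.
Subtract the first batch: 17−7=10 conversions and 21−17=4 bounces.

10 conversions and 4 bounces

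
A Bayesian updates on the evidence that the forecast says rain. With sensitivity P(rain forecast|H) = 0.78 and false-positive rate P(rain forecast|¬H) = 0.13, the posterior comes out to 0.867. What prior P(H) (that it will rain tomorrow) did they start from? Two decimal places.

P(H) = 0.52

Bayes' rule in odds form gives O(H|E) = O(H)·[P(E|H)/P(E|¬H)], hence O(H) = O(H|E)/LR.
Posterior odds = 0.867/(1−0.867) = 6.5188. LR = 0.78/0.13 = 6.0000.
Prior odds = 6.5188/6.0000 = 1.0865, so P(H) = 1.0865/(1+1.0865) ≈ 0.52.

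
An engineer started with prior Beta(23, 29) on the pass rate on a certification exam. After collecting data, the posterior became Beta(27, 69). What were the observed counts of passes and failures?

Under Beta–binomial conjugacy the posterior parameters are (a+s, b+f).
Match parameters: s=27−23=4, f=69−29=40.

4 passes and 40 failures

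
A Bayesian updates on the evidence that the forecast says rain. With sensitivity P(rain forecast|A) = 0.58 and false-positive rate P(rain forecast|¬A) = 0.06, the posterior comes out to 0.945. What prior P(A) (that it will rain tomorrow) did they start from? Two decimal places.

Bayes' rule in odds form gives O(A|E) = O(A)·[P(E|A)/P(E|¬A)], hence O(A) = O(A|E)/LR.
Posterior odds = 0.945/(1−0.945) = 17.1818. LR = 0.58/0.06 = 9.6667.
Prior odds = 17.1818/9.6667 = 1.7774, so P(A) = 1.7774/(1+1.7774) ≈ 0.64.

P(A) = 0.64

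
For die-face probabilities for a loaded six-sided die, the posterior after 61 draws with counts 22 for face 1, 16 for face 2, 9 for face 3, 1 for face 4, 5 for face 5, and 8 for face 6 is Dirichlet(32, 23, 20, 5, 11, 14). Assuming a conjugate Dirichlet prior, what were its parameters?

For a Dirichlet(α) prior with multinomial counts c, the posterior is Dirichlet(α + c) componentwise.
Subtract each count from the matching posterior parameter: 32−22=10, 23−16=7, 20−9=11, 5−1=4, 11−5=6, 14−8=6.

Dirichlet(10, 7, 11, 4, 6, 6)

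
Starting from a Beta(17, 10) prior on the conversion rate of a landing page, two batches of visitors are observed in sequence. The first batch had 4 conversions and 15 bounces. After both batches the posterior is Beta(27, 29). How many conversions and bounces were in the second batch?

6 conversions and 4 bounces

Sequential conjugate updates are equivalent to a single update on the pooled data, so total successes = posterior α − prior α and total failures = posterior β − prior β.
Total across both batches: 27−17=10 conversions, 29−10=19 bounces.
Subtract the first batch: 10−4=6 conversions and 19−15=4 bounces.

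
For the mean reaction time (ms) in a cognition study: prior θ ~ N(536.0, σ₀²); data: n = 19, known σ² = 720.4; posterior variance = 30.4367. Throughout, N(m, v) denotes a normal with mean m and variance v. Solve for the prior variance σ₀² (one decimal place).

σ₀² = 154.3

Posterior precision equals prior precision plus data precision: 1/σ_n² = 1/σ₀² + n/σ².
So 1/σ₀² = 1/30.4367 − 19/720.4 = 0.032855 − 0.026374 = 0.006481.
Hence σ₀² = 1/0.006481 ≈ 154.3.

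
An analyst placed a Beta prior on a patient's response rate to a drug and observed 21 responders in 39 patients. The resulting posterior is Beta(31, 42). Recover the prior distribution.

Beta(10, 24)

Beta is conjugate to the binomial likelihood: posterior = Beta(α+s, β+f).
Subtract the data counts: 31−21=10, 42−18=24.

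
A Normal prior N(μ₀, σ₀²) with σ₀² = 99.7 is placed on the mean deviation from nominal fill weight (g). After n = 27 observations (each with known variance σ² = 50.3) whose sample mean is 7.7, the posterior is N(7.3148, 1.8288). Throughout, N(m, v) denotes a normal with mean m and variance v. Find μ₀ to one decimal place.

The posterior mean is a precision-weighted average: μ_n = (τ₀μ₀ + τ_data·x̄)/(τ₀+τ_data), with τ₀=1/σ₀² and τ_data=n/σ².
Here τ₀ = 1/99.7 = 0.010030 and τ_data = 27/50.3 = 0.536779, so τ_n = 0.546809.
Rearranging for μ₀: μ₀ = (μ_n·τ_n − τ_data·x̄)/τ₀ = (7.3148·0.546809 − 0.536779·7.7) / 0.010030 = -0.133400/0.010030 ≈ -13.3.

μ₀ = -13.3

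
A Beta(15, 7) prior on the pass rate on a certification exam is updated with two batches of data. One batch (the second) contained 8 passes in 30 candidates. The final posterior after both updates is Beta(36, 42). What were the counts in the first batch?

13 passes and 13 failures

Because Beta–binomial updating is additive in the counts, the combined data contributed (α_post−α_prior, β_post−β_prior) successes and failures.
Total across both batches: 36−15=21 passes, 42−7=35 failures.
Subtract the second batch: 21−8=13 passes and 35−22=13 failures.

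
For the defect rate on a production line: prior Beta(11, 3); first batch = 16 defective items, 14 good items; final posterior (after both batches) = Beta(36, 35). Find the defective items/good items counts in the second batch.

Because Beta–binomial updating is additive in the counts, the combined data contributed (α_post−α_prior, β_post−β_prior) successes and failures.
Total across both batches: 36−11=25 defective items, 35−3=32 good items.
Subtract the first batch: 25−16=9 defective items and 32−14=18 good items.

9 defective items and 18 good items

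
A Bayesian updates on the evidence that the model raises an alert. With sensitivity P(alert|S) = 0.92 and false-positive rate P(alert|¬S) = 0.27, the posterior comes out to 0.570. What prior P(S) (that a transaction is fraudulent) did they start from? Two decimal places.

Bayes' rule in odds form gives O(S|E) = O(S)·[P(E|S)/P(E|¬S)], hence O(S) = O(S|E)/LR.
Posterior odds = 0.570/(1−0.570) = 1.3256. LR = 0.92/0.27 = 3.4074.
Prior odds = 1.3256/3.4074 = 0.3890, so P(S) = 0.3890/(1+0.3890) ≈ 0.28.

P(S) = 0.28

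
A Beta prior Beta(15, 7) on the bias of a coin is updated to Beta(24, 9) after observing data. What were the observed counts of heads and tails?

9 heads and 2 tails

Beta is conjugate to the binomial likelihood: posterior = Beta(α+s, β+f).
So s = 24 − 15 = 9 and f = 9 − 7 = 2.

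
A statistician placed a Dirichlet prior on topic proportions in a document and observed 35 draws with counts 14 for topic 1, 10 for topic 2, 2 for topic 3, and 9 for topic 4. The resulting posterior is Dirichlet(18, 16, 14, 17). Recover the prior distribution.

For a Dirichlet(α) prior with multinomial counts c, the posterior is Dirichlet(α + c) componentwise.
Subtract each count from the matching posterior parameter: 18−14=4, 16−10=6, 14−2=12, 17−9=8.

Dirichlet(4, 6, 12, 8)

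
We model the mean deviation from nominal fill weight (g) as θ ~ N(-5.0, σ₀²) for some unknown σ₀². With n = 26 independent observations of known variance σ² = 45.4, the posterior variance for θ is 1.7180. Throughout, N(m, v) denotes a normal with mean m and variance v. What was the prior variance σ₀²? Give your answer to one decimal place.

Posterior precision equals prior precision plus data precision: 1/σ_n² = 1/σ₀² + n/σ².
So 1/σ₀² = 1/1.7180 − 26/45.4 = 0.582072 − 0.572687 = 0.009385.
Hence σ₀² = 1/0.009385 ≈ 106.6.

σ₀² = 106.6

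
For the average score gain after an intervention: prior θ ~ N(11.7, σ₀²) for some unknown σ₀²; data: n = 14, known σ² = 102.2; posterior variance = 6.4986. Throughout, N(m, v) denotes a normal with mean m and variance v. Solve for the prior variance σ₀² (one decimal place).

Posterior precision equals prior precision plus data precision: 1/σ_n² = 1/σ₀² + n/σ².
So 1/σ₀² = 1/6.4986 − 14/102.2 = 0.153879 − 0.136986 = 0.016893.
Hence σ₀² = 1/0.016893 ≈ 59.2.

σ₀² = 59.2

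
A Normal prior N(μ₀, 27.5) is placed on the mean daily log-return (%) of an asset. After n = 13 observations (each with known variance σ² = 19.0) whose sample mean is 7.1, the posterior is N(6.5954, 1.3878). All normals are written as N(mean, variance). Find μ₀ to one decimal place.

The posterior mean is a precision-weighted average: μ_n = (τ₀μ₀ + τ_data·x̄)/(τ₀+τ_data), with τ₀=1/σ₀² and τ_data=n/σ².
Here τ₀ = 1/27.5 = 0.036364 and τ_data = 13/19.0 = 0.684211, so τ_n = 0.720575.
Rearranging for μ₀: μ₀ = (μ_n·τ_n − τ_data·x̄)/τ₀ = (6.5954·0.720575 − 0.684211·7.1) / 0.036364 = -0.105418/0.036364 ≈ -2.9.

μ₀ = -2.9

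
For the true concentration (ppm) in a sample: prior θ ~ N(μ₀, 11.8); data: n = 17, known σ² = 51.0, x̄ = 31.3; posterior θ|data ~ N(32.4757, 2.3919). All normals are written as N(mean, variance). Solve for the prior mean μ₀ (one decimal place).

The posterior mean is a precision-weighted average: μ_n = (τ₀μ₀ + τ_data·x̄)/(τ₀+τ_data), with τ₀=1/σ₀² and τ_data=n/σ².
Here τ₀ = 1/11.8 = 0.084746 and τ_data = 17/51.0 = 0.333333, so τ_n = 0.418079.
Rearranging for μ₀: μ₀ = (μ_n·τ_n − τ_data·x̄)/τ₀ = (32.4757·0.418079 − 0.333333·31.3) / 0.084746 = 3.144085/0.084746 ≈ 37.1.

μ₀ = 37.1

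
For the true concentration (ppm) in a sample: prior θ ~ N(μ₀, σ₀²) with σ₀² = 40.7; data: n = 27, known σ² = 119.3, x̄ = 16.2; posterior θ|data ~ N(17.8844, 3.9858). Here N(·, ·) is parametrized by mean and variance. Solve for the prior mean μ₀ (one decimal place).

μ₀ = 33.4

The posterior mean is a precision-weighted average: μ_n = (τ₀μ₀ + τ_data·x̄)/(τ₀+τ_data), with τ₀=1/σ₀² and τ_data=n/σ².
Here τ₀ = 1/40.7 = 0.024570 and τ_data = 27/119.3 = 0.226320, so τ_n = 0.250890.
Rearranging for μ₀: μ₀ = (μ_n·τ_n − τ_data·x̄)/τ₀ = (17.8844·0.250890 − 0.226320·16.2) / 0.024570 = 0.820633/0.024570 ≈ 33.4.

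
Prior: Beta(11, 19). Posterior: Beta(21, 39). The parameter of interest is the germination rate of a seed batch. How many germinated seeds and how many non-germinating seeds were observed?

10 germinated seeds and 20 non-germinating seeds

A Beta(α, β) prior with s successes and f failures in binomial data gives a Beta(α+s, β+f) posterior.
So s = 21 − 11 = 10 and f = 39 − 19 = 20.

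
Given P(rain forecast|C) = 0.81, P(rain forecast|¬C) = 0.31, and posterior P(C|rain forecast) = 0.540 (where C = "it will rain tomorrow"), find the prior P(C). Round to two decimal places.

P(C) = 0.31

In odds form, posterior odds = prior odds × likelihood ratio, so prior odds = posterior odds ÷ LR.
Posterior odds = 0.540/(1−0.540) = 1.1739. LR = 0.81/0.31 = 2.6129.
Prior odds = 1.1739/2.6129 = 0.4493, so P(C) = 0.4493/(1+0.4493) ≈ 0.31.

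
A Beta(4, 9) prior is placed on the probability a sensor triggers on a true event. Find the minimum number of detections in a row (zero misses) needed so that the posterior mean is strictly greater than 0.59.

After k detections and 0 misses the posterior is Beta(4+k, 9), with mean (4+k)/(4+9+k).
Set (4+k)/(13+k) > 0.59 and solve: k > (0.59·13 − 4)/(1 − 0.59) = 8.951.
The smallest integer exceeding 8.951 is 9.

k = 9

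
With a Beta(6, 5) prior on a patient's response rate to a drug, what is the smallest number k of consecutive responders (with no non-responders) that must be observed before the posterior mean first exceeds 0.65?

After k responders and 0 non-responders the posterior is Beta(6+k, 5), with mean (6+k)/(6+5+k).
Set (6+k)/(11+k) > 0.65 and solve: k > (0.65·11 − 6)/(1 − 0.65) = 3.286.
The smallest integer exceeding 3.286 is 4, and checking k=4: (10)/(15) = 0.6667 > 0.65.

k = 4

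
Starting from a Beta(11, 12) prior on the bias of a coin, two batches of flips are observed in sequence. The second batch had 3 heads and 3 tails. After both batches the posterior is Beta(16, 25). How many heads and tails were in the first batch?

2 heads and 10 tails

Because Beta–binomial updating is additive in the counts, the combined data contributed (α_post−α_prior, β_post−β_prior) successes and failures.
Total across both batches: 16−11=5 heads, 25−12=13 tails.
Subtract the second batch: 5−3=2 heads and 13−3=10 tails.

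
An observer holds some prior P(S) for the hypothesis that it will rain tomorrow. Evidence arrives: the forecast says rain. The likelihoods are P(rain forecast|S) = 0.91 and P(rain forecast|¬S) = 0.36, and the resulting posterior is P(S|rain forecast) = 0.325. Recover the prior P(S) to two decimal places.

P(S) = 0.16

In odds form, posterior odds = prior odds × likelihood ratio, so prior odds = posterior odds ÷ LR.
Posterior odds = 0.325/(1−0.325) = 0.4815. LR = 0.91/0.36 = 2.5278.
Prior odds = 0.4815/2.5278 = 0.1905, so P(S) = 0.1905/(1+0.1905) ≈ 0.16.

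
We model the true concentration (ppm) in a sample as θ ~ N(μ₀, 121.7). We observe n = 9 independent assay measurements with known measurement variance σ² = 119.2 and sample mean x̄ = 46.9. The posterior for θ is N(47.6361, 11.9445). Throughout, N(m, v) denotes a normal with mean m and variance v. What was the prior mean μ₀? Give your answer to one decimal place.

μ₀ = 54.4

The posterior mean is a precision-weighted average: μ_n = (τ₀μ₀ + τ_data·x̄)/(τ₀+τ_data), with τ₀=1/σ₀² and τ_data=n/σ².
Here τ₀ = 1/121.7 = 0.008217 and τ_data = 9/119.2 = 0.075503, so τ_n = 0.083720.
Rearranging for μ₀: μ₀ = (μ_n·τ_n − τ_data·x̄)/τ₀ = (47.6361·0.083720 − 0.075503·46.9) / 0.008217 = 0.447004/0.008217 ≈ 54.4.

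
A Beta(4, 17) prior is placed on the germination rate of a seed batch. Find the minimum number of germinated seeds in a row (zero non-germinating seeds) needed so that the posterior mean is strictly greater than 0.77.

k = 53

After k germinated seeds and 0 non-germinating seeds the posterior is Beta(4+k, 17), with mean (4+k)/(4+17+k).
Set (4+k)/(21+k) > 0.77 and solve: k > (0.77·21 − 4)/(1 − 0.77) = 52.913.
The smallest integer exceeding 52.913 is 53, and checking k=53: (57)/(74) = 0.7703 > 0.77.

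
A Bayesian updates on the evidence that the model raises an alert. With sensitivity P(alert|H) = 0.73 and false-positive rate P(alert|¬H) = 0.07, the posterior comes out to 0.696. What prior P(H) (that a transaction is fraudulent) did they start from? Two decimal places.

In odds form, posterior odds = prior odds × likelihood ratio, so prior odds = posterior odds ÷ LR.
Posterior odds = 0.696/(1−0.696) = 2.2895. LR = 0.73/0.07 = 10.4286.
Prior odds = 2.2895/10.4286 = 0.2195, so P(H) = 0.2195/(1+0.2195) ≈ 0.18.

P(H) = 0.18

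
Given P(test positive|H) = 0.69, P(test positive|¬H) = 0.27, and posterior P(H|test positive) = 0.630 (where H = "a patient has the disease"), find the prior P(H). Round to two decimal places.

P(H) = 0.40

Bayes' rule in odds form gives O(H|E) = O(H)·[P(E|H)/P(E|¬H)], hence O(H) = O(H|E)/LR.
Posterior odds = 0.630/(1−0.630) = 1.7027. LR = 0.69/0.27 = 2.5556.
Prior odds = 1.7027/2.5556 = 0.6663, so P(H) = 0.6663/(1+0.6663) ≈ 0.40.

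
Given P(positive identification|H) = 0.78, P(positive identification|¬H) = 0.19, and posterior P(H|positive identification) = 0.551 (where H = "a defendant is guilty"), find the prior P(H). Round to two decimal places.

In odds form, posterior odds = prior odds × likelihood ratio, so prior odds = posterior odds ÷ LR.
Posterior odds = 0.551/(1−0.551) = 1.2272. LR = 0.78/0.19 = 4.1053.
Prior odds = 1.2272/4.1053 = 0.2989, so P(H) = 0.2989/(1+0.2989) ≈ 0.23.

P(H) = 0.23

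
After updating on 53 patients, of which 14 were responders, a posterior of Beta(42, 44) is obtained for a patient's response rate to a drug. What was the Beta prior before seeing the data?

Beta(28, 5)

Beta is conjugate to the binomial likelihood: posterior = Beta(α+s, β+f).
Subtract the data counts: 42−14=28, 44−39=5.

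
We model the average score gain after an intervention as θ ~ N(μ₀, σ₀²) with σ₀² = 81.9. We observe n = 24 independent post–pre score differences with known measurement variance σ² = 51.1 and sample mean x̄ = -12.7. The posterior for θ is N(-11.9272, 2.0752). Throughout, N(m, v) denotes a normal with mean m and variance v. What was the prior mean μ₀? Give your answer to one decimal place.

μ₀ = 17.8

The posterior mean is a precision-weighted average: μ_n = (τ₀μ₀ + τ_data·x̄)/(τ₀+τ_data), with τ₀=1/σ₀² and τ_data=n/σ².
Here τ₀ = 1/81.9 = 0.012210 and τ_data = 24/51.1 = 0.469667, so τ_n = 0.481877.
Rearranging for μ₀: μ₀ = (μ_n·τ_n − τ_data·x̄)/τ₀ = (-11.9272·0.481877 − 0.469667·-12.7) / 0.012210 = 0.217328/0.012210 ≈ 17.8.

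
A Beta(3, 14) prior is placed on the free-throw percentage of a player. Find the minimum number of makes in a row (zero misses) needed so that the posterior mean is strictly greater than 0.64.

After k makes and 0 misses the posterior is Beta(3+k, 14), with mean (3+k)/(3+14+k).
Set (3+k)/(17+k) > 0.64 and solve: k > (0.64·17 − 3)/(1 − 0.64) = 21.889.
The smallest integer exceeding 21.889 is 22.

k = 22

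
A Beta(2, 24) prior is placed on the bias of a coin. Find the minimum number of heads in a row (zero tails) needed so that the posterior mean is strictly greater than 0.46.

k = 19

After k heads and 0 tails the posterior is Beta(2+k, 24), with mean (2+k)/(2+24+k).
Set (2+k)/(26+k) > 0.46 and solve: k > (0.46·26 − 2)/(1 − 0.46) = 18.444.
The smallest integer exceeding 18.444 is 19.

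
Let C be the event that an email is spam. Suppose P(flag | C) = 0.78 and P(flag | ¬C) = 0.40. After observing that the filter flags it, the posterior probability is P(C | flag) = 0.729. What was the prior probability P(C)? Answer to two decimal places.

P(C) = 0.58

Bayes' rule in odds form gives O(C|E) = O(C)·[P(E|C)/P(E|¬C)], hence O(C) = O(C|E)/LR.
Posterior odds = 0.729/(1−0.729) = 2.6900. LR = 0.78/0.40 = 1.9500.
Prior odds = 2.6900/1.9500 = 1.3795, so P(C) = 1.3795/(1+1.3795) ≈ 0.58.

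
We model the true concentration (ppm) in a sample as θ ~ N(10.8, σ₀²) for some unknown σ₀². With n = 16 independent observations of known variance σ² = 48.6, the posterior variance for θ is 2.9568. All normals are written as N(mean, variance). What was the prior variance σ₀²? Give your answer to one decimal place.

σ₀² = 111.3

Posterior precision equals prior precision plus data precision: 1/σ_n² = 1/σ₀² + n/σ².
So 1/σ₀² = 1/2.9568 − 16/48.6 = 0.338203 − 0.329218 = 0.008985.
Hence σ₀² = 1/0.008985 ≈ 111.3.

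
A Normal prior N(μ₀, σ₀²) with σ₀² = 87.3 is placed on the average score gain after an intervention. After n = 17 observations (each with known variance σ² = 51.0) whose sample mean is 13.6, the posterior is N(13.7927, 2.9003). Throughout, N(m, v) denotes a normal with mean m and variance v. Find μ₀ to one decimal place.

μ₀ = 19.4

With known observation variance, the Normal–Normal posterior has precision τ_n = τ₀ + n/σ² and mean μ_n = (τ₀μ₀ + (n/σ²)x̄)/τ_n.
Here τ₀ = 1/87.3 = 0.011455 and τ_data = 17/51.0 = 0.333333, so τ_n = 0.344788.
Rearranging for μ₀: μ₀ = (μ_n·τ_n − τ_data·x̄)/τ₀ = (13.7927·0.344788 − 0.333333·13.6) / 0.011455 = 0.222229/0.011455 ≈ 19.4.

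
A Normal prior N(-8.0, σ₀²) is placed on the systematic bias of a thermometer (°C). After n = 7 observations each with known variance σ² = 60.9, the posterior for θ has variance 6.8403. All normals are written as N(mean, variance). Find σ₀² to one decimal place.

σ₀² = 32.0

Posterior precision equals prior precision plus data precision: 1/σ_n² = 1/σ₀² + n/σ².
So 1/σ₀² = 1/6.8403 − 7/60.9 = 0.146192 − 0.114943 = 0.031249.
Hence σ₀² = 1/0.031249 ≈ 32.0.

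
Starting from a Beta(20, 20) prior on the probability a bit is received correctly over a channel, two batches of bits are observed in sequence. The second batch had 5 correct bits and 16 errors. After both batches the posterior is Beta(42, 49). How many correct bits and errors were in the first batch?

Sequential conjugate updates are equivalent to a single update on the pooled data, so total successes = posterior α − prior α and total failures = posterior β − prior β.
Total across both batches: 42−20=22 correct bits, 49−20=29 errors.
Subtract the second batch: 22−5=17 correct bits and 29−16=13 errors.

17 correct bits and 13 errors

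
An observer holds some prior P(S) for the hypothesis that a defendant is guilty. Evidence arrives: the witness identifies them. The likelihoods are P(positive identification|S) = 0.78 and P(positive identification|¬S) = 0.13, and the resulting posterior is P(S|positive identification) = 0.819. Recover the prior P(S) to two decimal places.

In odds form, posterior odds = prior odds × likelihood ratio, so prior odds = posterior odds ÷ LR.
Posterior odds = 0.819/(1−0.819) = 4.5249. LR = 0.78/0.13 = 6.0000.
Prior odds = 4.5249/6.0000 = 0.7541, so P(S) = 0.7541/(1+0.7541) ≈ 0.43.

P(S) = 0.43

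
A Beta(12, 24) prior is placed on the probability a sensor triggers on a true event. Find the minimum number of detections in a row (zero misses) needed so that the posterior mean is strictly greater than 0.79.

k = 79

After k detections and 0 misses the posterior is Beta(12+k, 24), with mean (12+k)/(12+24+k).
Set (12+k)/(36+k) > 0.79 and solve: k > (0.79·36 − 12)/(1 − 0.79) = 78.286.
The smallest integer exceeding 78.286 is 79.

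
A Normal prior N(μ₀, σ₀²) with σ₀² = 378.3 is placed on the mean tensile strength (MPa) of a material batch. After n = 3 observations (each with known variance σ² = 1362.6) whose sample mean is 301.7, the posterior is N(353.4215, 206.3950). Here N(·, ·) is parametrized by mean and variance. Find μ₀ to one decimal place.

μ₀ = 396.5

The posterior mean is a precision-weighted average: μ_n = (τ₀μ₀ + τ_data·x̄)/(τ₀+τ_data), with τ₀=1/σ₀² and τ_data=n/σ².
Here τ₀ = 1/378.3 = 0.002643 and τ_data = 3/1362.6 = 0.002202, so τ_n = 0.004845.
Rearranging for μ₀: μ₀ = (μ_n·τ_n − τ_data·x̄)/τ₀ = (353.4215·0.004845 − 0.002202·301.7) / 0.002643 = 1.047984/0.002643 ≈ 396.5.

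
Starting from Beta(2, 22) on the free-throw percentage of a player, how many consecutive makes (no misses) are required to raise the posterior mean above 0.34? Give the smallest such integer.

After k makes and 0 misses the posterior is Beta(2+k, 22), with mean (2+k)/(2+22+k).
Set (2+k)/(24+k) > 0.34 and solve: k > (0.34·24 − 2)/(1 − 0.34) = 9.333.
The smallest integer exceeding 9.333 is 10, and checking k=10: (12)/(34) = 0.3529 > 0.34.

k = 10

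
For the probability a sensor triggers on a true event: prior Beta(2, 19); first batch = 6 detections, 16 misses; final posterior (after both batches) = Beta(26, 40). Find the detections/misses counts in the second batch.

Because Beta–binomial updating is additive in the counts, the combined data contributed (α_post−α_prior, β_post−β_prior) successes and failures.
Total across both batches: 26−2=24 detections, 40−19=21 misses.
Subtract the first batch: 24−6=18 detections and 21−16=5 misses.

18 detections and 5 misses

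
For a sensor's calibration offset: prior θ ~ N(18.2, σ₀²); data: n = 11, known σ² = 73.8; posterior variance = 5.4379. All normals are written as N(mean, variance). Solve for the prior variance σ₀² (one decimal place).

For the Normal–Normal model with known σ², precisions add: τ_n = τ₀ + n/σ².
So 1/σ₀² = 1/5.4379 − 11/73.8 = 0.183895 − 0.149051 = 0.034844.
Hence σ₀² = 1/0.034844 ≈ 28.7.

σ₀² = 28.7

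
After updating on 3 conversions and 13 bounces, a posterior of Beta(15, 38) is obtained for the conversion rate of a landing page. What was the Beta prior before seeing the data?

Under Beta–binomial conjugacy the posterior parameters are (a+s, b+f).
Subtract the data counts: 15−3=12, 38−13=25.

Beta(12, 25)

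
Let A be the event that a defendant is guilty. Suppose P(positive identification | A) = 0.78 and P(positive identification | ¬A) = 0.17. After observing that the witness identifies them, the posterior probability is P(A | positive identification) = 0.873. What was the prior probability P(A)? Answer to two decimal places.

Bayes' rule in odds form gives O(A|E) = O(A)·[P(E|A)/P(E|¬A)], hence O(A) = O(A|E)/LR.
Posterior odds = 0.873/(1−0.873) = 6.8740. LR = 0.78/0.17 = 4.5882.
Prior odds = 6.8740/4.5882 = 1.4982, so P(A) = 1.4982/(1+1.4982) ≈ 0.60.

P(A) = 0.60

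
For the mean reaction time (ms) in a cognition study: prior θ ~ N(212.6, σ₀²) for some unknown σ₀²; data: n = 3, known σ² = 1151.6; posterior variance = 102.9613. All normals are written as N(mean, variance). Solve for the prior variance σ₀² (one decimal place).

σ₀² = 140.7

Posterior precision equals prior precision plus data precision: 1/σ_n² = 1/σ₀² + n/σ².
So 1/σ₀² = 1/102.9613 − 3/1151.6 = 0.009712 − 0.002605 = 0.007107.
Hence σ₀² = 1/0.007107 ≈ 140.7.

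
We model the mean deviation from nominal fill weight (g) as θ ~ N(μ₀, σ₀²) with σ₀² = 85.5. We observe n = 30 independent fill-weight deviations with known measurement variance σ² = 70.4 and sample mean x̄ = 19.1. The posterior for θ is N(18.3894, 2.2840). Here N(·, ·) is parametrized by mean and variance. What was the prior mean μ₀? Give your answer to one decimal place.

μ₀ = -7.5

The posterior mean is a precision-weighted average: μ_n = (τ₀μ₀ + τ_data·x̄)/(τ₀+τ_data), with τ₀=1/σ₀² and τ_data=n/σ².
Here τ₀ = 1/85.5 = 0.011696 and τ_data = 30/70.4 = 0.426136, so τ_n = 0.437832.
Rearranging for μ₀: μ₀ = (μ_n·τ_n − τ_data·x̄)/τ₀ = (18.3894·0.437832 − 0.426136·19.1) / 0.011696 = -0.087730/0.011696 ≈ -7.5.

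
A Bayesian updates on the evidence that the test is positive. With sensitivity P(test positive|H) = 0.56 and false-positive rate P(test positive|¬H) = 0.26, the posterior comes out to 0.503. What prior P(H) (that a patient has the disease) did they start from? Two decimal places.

P(H) = 0.32

In odds form, posterior odds = prior odds × likelihood ratio, so prior odds = posterior odds ÷ LR.
Posterior odds = 0.503/(1−0.503) = 1.0121. LR = 0.56/0.26 = 2.1538.
Prior odds = 1.0121/2.1538 = 0.4699, so P(H) = 0.4699/(1+0.4699) ≈ 0.32.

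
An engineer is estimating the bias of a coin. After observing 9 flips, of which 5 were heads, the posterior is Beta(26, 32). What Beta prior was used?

Beta(21, 28)

Beta is conjugate to the binomial likelihood: posterior = Beta(a+s, b+f).
So a = 26 − 5 = 21 and b = 32 − 4 = 28.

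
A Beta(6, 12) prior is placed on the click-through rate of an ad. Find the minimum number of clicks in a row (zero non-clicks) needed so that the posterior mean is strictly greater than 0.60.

After k clicks and 0 non-clicks the posterior is Beta(6+k, 12), with mean (6+k)/(6+12+k).
Set (6+k)/(18+k) > 0.60 and solve: k > (0.60·18 − 6)/(1 − 0.60) = 12.000.
The smallest integer exceeding 12.000 is 13.

k = 13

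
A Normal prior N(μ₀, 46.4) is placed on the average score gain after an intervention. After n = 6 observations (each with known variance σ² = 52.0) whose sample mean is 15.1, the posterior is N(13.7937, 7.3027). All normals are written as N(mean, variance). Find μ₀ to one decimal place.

μ₀ = 6.8

With known observation variance, the Normal–Normal posterior has precision τ_n = τ₀ + n/σ² and mean μ_n = (τ₀μ₀ + (n/σ²)x̄)/τ_n.
Here τ₀ = 1/46.4 = 0.021552 and τ_data = 6/52.0 = 0.115385, so τ_n = 0.136937.
Rearranging for μ₀: μ₀ = (μ_n·τ_n − τ_data·x̄)/τ₀ = (13.7937·0.136937 − 0.115385·15.1) / 0.021552 = 0.146554/0.021552 ≈ 6.8.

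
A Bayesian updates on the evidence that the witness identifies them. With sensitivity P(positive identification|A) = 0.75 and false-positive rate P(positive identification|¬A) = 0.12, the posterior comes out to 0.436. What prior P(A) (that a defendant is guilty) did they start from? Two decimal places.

In odds form, posterior odds = prior odds × likelihood ratio, so prior odds = posterior odds ÷ LR.
Posterior odds = 0.436/(1−0.436) = 0.7730. LR = 0.75/0.12 = 6.2500.
Prior odds = 0.7730/6.2500 = 0.1237, so P(A) = 0.1237/(1+0.1237) ≈ 0.11.

P(A) = 0.11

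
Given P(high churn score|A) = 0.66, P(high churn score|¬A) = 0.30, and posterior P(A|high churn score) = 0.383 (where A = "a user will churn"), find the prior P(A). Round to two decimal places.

P(A) = 0.22

In odds form, posterior odds = prior odds × likelihood ratio, so prior odds = posterior odds ÷ LR.
Posterior odds = 0.383/(1−0.383) = 0.6207. LR = 0.66/0.30 = 2.2000.
Prior odds = 0.6207/2.2000 = 0.2821, so P(A) = 0.2821/(1+0.2821) ≈ 0.22.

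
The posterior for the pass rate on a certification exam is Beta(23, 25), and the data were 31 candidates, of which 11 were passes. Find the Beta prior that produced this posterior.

Beta(12, 5)

Beta is conjugate to the binomial likelihood: posterior = Beta(α+s, β+f).
Subtract the data counts: 23−11=12, 25−20=5.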